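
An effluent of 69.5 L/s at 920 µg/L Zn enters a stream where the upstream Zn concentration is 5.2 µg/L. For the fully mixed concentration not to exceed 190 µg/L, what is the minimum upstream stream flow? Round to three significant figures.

Set C_mix = 190: (Q·5.200 + 69.50·920.0) / (Q + 69.50) = 190
→ Q = 69.50·(920.0 − 190)/(190 − 5.200) = 274.5 L/s.

275 L/s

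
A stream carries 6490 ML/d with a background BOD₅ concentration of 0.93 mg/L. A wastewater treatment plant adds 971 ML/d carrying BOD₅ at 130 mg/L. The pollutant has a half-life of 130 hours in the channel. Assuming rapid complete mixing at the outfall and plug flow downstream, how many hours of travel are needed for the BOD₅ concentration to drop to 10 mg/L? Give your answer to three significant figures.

107 h

Conservation of mass: C = (6490·0.9300 + 971.0·130.0) / 7461 = 132300/7461 = 17.73 mg/L.
Half-life 130 h → k = ln 2 / 130 = 0.005332 h⁻¹ = 0.1280 d⁻¹.
17.73·exp(−k·t) = 10 → t = ln(17.73/10)/k = 386600 s = 107.4 h.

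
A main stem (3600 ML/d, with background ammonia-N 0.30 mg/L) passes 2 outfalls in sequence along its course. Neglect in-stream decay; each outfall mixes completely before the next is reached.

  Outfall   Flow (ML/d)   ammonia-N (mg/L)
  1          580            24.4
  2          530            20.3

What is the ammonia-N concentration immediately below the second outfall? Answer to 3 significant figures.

5.52 mg/L

Outfall 1: combined Q = 4180 ML/d; C = (3600·0.3000 + 580.0·24.40)/4180 = 3.644 mg/L.
Outfall 2: combined Q = 4710 ML/d; C = (4180·3.644 + 530.0·20.30)/4710 = 5.518 mg/L.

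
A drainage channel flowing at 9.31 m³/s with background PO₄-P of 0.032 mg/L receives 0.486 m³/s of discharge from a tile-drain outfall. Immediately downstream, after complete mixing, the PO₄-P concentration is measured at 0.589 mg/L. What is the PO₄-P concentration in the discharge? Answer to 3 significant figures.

Mass balance: 9.310·0.03200 + 0.4860·Cₑ = 9.796·0.5890
→ Cₑ = (9.796·0.5890 − 9.310·0.03200) / 0.4860 = 11.26 mg/L.

11.3 mg/L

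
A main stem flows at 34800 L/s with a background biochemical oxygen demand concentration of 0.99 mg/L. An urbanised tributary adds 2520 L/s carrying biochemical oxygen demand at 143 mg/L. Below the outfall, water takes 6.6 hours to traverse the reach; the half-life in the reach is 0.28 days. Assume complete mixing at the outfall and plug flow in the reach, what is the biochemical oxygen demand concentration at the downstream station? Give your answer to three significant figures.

Conservation of mass: C = (34800·0.9900 + 2520·143.0) / 37320 = 394800/37320 = 10.58 mg/L.
Half-life 0.28 d → k = ln 2 / 0.28 = 2.476 d⁻¹.
Decay over the reach: 10.58·exp(−kt) = 10.58·0.5062 = 5.355 mg/L.

5.36 mg/L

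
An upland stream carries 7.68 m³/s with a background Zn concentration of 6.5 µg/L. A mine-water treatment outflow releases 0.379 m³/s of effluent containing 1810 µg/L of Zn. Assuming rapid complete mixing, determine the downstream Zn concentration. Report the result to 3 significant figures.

Conservation of mass: C = (7.680·6.500 + 0.3790·1810) / 8.059 = 735.9/8.059 = 91.32 µg/L.

91.3 µg/L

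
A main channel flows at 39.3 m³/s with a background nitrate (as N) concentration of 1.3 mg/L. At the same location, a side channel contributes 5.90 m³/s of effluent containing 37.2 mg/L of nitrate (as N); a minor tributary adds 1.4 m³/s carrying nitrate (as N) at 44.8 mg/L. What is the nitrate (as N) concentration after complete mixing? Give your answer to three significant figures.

7.15 mg/L

Conservation of mass: C = (39.30·1.300 + 5.900·37.20 + 1.400·44.80) / 46.60 = 333.3/46.60 = 7.152 mg/L.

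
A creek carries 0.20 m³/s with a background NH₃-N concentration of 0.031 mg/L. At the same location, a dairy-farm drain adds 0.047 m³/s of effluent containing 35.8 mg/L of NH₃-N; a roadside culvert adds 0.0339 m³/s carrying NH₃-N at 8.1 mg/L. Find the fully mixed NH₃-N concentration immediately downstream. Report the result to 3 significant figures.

6.99 mg/L

Flow-weighted average: C = (0.2000·0.03100 + 0.04700·35.80 + 0.03390·8.100) / 0.2809 = 1.963/0.2809 = 6.990 mg/L.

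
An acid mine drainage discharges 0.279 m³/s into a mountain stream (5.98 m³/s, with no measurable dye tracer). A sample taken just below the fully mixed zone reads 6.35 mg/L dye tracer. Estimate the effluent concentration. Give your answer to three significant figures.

Mass balance: 5.980·0 + 0.2790·Cₑ = 6.259·6.350
→ Cₑ = (6.259·6.350 − 5.980·0) / 0.2790 = 142.5 mg/L.

142 mg/L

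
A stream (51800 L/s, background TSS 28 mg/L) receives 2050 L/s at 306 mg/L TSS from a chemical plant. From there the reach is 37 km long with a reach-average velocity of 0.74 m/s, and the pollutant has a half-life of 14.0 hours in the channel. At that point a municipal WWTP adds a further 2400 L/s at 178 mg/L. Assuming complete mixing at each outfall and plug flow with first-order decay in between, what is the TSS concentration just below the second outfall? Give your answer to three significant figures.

26.2 mg/L

Flow-weighted average: C = (51800·28.00 + 2050·306.0) / 53850 = 2078000/53850 = 38.58 mg/L; combined flow 53850 L/s.
Travel time t = 37·1000 / 0.74 = 50000 s = 13.89 h.
Half-life 14.0 h → k = ln 2 / 14.0 = 0.04951 h⁻¹ = 1.188 d⁻¹.
Applying C = C₀e^(−kt): 38.58 × 0.5028 = 19.40 mg/L.
Second outfall: C = (53850·19.40 + 2400·178.0)/56250 = 26.16 mg/L.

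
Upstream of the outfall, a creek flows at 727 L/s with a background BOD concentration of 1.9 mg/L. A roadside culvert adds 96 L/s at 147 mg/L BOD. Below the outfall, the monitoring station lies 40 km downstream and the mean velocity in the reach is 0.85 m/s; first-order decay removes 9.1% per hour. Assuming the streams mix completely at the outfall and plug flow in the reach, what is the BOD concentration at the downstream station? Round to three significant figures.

Mixed concentration C = ΣQC/ΣQ = (727.0·1.900 + 96.00·147.0) / 823.0 = 15490/823.0 = 18.83 mg/L.
Travel time t = 40·1000 / 0.85 = 47060 s = 13.07 h.
9.1%/h lost → k = −ln(1 − 0.091) = 0.09541 h⁻¹.
Applying C = C₀e^(−kt): 18.83 × 0.2873 = 5.409 mg/L.

5.41 mg/L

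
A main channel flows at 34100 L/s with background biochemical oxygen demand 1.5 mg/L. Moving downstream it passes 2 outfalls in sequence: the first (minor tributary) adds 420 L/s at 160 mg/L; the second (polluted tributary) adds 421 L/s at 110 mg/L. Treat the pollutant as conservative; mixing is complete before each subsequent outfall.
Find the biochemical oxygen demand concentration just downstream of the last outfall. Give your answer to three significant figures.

After outfall 1: Q = 34100 + 420.0 = 34520 L/s; C = (34100·1.500 + 420.0·160.0)/34520 = 3.428 mg/L.
After outfall 2: Q = 34520 + 421.0 = 34940 L/s; C = (34520·3.428 + 421.0·110.0)/34940 = 4.713 mg/L.

4.71 mg/L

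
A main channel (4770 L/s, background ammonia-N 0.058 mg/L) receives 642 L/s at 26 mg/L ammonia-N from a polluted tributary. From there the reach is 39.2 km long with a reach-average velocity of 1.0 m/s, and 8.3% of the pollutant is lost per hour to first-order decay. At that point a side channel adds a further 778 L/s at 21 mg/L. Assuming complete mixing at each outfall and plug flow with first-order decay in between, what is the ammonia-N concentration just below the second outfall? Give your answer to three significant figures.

After mixing, C = (4770·0.05800 + 642.0·26.00) / 5412 = 16970/5412 = 3.135 mg/L; combined flow 5412 L/s.
Travel time t = 39.2·1000 / 1.0 = 39200 s = 10.89 h.
8.3%/h lost → k = −ln(1 − 0.083) = 0.08665 h⁻¹.
Decay over the reach: 3.135·exp(−kt) = 3.135·0.3893 = 1.220 mg/L.
Second outfall: C = (5412·1.220 + 778.0·21.00)/6190 = 3.707 mg/L.

3.71 mg/L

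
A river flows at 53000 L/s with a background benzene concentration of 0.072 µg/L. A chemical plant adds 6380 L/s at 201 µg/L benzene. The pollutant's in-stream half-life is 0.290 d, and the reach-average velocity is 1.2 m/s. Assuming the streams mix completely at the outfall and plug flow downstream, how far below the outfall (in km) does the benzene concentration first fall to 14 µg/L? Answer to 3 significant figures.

Mass balance: C = (53000·0.07200 + 6380·201.0) / 59380 = 1286000/59380 = 21.66 µg/L.
Half-life 0.290 d → k = ln 2 / 0.290 = 2.390 d⁻¹.
Set 21.66·exp(−k·t) = 14 → t = ln(21.66/14)/k = 15780 s = 4.382 h.
Distance = v·t = 1.2·15780 = 18930 m = 18.93 km.

18.9 km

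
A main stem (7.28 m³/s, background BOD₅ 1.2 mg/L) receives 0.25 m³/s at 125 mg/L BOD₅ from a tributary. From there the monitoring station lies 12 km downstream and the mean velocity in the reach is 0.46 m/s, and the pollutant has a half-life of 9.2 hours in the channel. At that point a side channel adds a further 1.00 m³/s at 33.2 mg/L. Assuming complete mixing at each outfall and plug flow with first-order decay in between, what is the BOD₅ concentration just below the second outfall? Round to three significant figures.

Conservation of mass: C = (7.280·1.200 + 0.2500·125.0) / 7.530 = 39.99/7.530 = 5.310 mg/L; combined flow 7.530 m³/s.
Travel time t = 12·1000 / 0.46 = 26090 s = 7.246 h.
Half-life 9.2 h → k = ln 2 / 9.2 = 0.07534 h⁻¹ = 1.808 d⁻¹.
Decay over the reach: 5.310·exp(−kt) = 5.310·0.5793 = 3.076 mg/L.
At the second outfall, C = (7.530·3.076 + 1.000·33.20) / (7.530 + 1.000) = 6.608 mg/L.

6.61 mg/L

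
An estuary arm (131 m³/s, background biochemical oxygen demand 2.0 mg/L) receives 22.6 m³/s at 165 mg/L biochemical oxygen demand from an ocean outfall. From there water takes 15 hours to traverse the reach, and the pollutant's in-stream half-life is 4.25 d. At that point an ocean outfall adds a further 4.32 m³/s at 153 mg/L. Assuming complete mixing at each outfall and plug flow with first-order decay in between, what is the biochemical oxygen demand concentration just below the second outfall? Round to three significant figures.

27.0 mg/L

Mixed concentration C = ΣQC/ΣQ = (131.0·2.000 + 22.60·165.0) / 153.6 = 3991/153.6 = 25.98 mg/L; combined flow 153.6 m³/s.
Half-life 4.25 d → k = ln 2 / 4.25 = 0.1631 d⁻¹.
Applying C = C₀e^(−kt): 25.98 × 0.9031 = 23.47 mg/L.
Second outfall: C = (153.6·23.47 + 4.320·153.0)/157.9 = 27.01 mg/L.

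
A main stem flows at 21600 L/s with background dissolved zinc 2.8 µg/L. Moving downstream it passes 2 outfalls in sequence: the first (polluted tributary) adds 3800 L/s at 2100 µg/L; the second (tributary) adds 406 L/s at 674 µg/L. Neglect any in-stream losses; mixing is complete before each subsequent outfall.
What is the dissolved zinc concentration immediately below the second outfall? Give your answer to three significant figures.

After outfall 1: Q = 21600 + 3800 = 25400 L/s; C = (21600·2.800 + 3800·2100)/25400 = 316.6 µg/L.
After outfall 2: Q = 25400 + 406.0 = 25810 L/s; C = (25400·316.6 + 406.0·674.0)/25810 = 322.2 µg/L.

322 µg/L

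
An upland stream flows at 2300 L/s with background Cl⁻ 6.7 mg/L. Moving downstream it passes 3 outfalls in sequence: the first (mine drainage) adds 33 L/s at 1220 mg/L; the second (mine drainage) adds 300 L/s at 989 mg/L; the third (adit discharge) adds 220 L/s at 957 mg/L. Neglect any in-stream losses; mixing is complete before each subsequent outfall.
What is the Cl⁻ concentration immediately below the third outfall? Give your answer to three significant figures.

197 mg/L

After outfall 1: Q = 2300 + 33.00 = 2333 L/s; C = (2300·6.700 + 33.00·1220)/2333 = 23.86 mg/L.
After outfall 2: Q = 2333 + 300.0 = 2633 L/s; C = (2333·23.86 + 300.0·989.0)/2633 = 133.8 mg/L.
After outfall 3: Q = 2633 + 220.0 = 2853 L/s; C = (2633·133.8 + 220.0·957.0)/2853 = 197.3 mg/L.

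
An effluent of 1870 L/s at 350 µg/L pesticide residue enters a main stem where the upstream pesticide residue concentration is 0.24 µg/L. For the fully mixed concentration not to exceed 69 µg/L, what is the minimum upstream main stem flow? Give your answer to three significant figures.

Set C_mix = 69: (Q·0.2400 + 1870·350.0) / (Q + 1870) = 69
→ Q = 1870·(350.0 − 69)/(69 − 0.2400) = 7642 L/s.

7640 L/s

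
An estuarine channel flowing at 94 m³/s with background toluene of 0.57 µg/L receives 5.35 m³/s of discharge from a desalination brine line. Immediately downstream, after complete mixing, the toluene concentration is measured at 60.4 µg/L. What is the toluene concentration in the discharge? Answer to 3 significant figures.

1110 µg/L

Mass balance: 94.00·0.5700 + 5.350·Cₑ = 99.35·60.40
→ Cₑ = (99.35·60.40 − 94.00·0.5700) / 5.350 = 1112 µg/L.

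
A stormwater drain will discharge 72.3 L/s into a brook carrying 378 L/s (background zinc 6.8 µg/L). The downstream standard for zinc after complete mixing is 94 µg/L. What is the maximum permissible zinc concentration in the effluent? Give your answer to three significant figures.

550 µg/L

At the limit, (Qr·Cr + Qe·Cₑ)/(Qr + Qe) = 94:
Cₑ = (450.3·94 − 378.0·6.800) / 72.30 = 549.9 µg/L.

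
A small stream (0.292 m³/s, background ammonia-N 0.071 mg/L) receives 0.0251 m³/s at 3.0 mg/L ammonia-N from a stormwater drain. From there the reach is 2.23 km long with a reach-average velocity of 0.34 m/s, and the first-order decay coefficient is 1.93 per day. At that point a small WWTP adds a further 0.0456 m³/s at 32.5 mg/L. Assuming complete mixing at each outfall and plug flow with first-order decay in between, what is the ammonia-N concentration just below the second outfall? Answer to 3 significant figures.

Conservation of mass: C = (0.2920·0.07100 + 0.02510·3.000) / 0.3171 = 0.09603/0.3171 = 0.3028 mg/L; combined flow 0.3171 m³/s.
Travel time t = 2.23·1000 / 0.34 = 6559 s = 1.822 h.
Decay over the reach: 0.3028·exp(−kt) = 0.3028·0.8637 = 0.2616 mg/L.
Second outfall: C = (0.3171·0.2616 + 0.04560·32.50)/0.3627 = 4.315 mg/L.

4.31 mg/L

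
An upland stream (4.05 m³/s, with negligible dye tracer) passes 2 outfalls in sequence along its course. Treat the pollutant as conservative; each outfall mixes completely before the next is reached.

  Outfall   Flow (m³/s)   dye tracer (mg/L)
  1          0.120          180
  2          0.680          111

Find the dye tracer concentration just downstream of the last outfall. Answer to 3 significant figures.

Below outfall 1: Q → 4.170 m³/s, C = (4.050·0 + 0.1200·180.0)/4.170 = 5.180 mg/L.
Below outfall 2: Q → 4.850 m³/s, C = (4.170·5.180 + 0.6800·111.0)/4.850 = 20.02 mg/L.

20.0 mg/L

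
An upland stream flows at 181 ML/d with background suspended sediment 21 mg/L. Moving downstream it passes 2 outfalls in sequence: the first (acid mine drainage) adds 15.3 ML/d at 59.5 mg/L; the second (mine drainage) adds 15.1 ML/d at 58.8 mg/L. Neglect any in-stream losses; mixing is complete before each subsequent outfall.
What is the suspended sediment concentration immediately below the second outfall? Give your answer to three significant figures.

Outfall 1: combined Q = 196.3 ML/d; C = (181.0·21.00 + 15.30·59.50)/196.3 = 24.00 mg/L.
Outfall 2: combined Q = 211.4 ML/d; C = (196.3·24.00 + 15.10·58.80)/211.4 = 26.49 mg/L.

26.5 mg/L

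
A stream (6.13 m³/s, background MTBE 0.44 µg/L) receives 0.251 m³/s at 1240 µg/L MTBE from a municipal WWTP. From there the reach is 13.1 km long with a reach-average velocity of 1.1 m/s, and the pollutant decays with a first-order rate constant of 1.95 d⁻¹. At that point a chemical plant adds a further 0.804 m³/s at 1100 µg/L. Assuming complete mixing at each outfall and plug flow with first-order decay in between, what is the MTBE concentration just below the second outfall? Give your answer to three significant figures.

Conservation of mass: C = (6.130·0.4400 + 0.2510·1240) / 6.381 = 313.9/6.381 = 49.20 µg/L; combined flow 6.381 m³/s.
Travel time t = 13.1·1000 / 1.1 = 11910 s = 3.308 h.
After decay, C = 49.20 × e^(−kt) = 49.20 × 0.7643 = 37.60 µg/L.
Second outfall: C = (6.381·37.60 + 0.8040·1100)/7.185 = 156.5 µg/L.

156 µg/L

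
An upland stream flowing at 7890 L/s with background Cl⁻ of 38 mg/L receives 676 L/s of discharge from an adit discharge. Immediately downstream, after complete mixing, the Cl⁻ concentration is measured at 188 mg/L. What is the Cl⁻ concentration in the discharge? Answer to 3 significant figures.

1940 mg/L

Mass balance: 7890·38.00 + 676.0·Cₑ = 8566·188.0
→ Cₑ = (8566·188.0 − 7890·38.00) / 676.0 = 1939 mg/L.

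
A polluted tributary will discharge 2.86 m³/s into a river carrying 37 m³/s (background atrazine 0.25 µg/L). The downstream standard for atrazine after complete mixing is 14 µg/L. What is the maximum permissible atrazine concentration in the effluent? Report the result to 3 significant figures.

At the limit, (Qr·Cr + Qe·Cₑ)/(Qr + Qe) = 14:
Cₑ = (39.86·14 − 37.00·0.2500) / 2.860 = 191.9 µg/L.

192 µg/L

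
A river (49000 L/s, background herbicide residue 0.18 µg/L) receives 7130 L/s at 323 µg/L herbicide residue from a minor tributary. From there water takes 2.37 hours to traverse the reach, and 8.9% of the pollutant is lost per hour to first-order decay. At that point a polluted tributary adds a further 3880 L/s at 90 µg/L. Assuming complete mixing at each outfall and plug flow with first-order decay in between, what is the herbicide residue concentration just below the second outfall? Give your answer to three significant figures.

36.7 µg/L

Flow-weighted average: C = (49000·0.1800 + 7130·323.0) / 56130 = 2312000/56130 = 41.19 µg/L; combined flow 56130 L/s.
8.9%/h lost → k = −ln(1 − 0.089) = 0.09321 h⁻¹.
First-order decay: C = 41.19·exp(−k·t) = 41.19·0.8018 = 33.02 µg/L.
Second outfall: C = (56130·33.02 + 3880·90.00)/60010 = 36.71 µg/L.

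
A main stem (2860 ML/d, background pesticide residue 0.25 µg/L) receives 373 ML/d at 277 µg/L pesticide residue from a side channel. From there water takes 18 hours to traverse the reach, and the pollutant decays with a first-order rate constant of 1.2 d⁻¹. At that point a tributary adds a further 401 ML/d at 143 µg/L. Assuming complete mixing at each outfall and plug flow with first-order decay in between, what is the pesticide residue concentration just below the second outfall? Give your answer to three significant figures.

27.4 µg/L

Mass balance: C = (2860·0.2500 + 373.0·277.0) / 3233 = 104000/3233 = 32.18 µg/L; combined flow 3233 ML/d.
First-order decay: C = 32.18·exp(−k·t) = 32.18·0.4066 = 13.08 µg/L.
Second outfall: C = (3233·13.08 + 401.0·143.0)/3634 = 27.42 µg/L.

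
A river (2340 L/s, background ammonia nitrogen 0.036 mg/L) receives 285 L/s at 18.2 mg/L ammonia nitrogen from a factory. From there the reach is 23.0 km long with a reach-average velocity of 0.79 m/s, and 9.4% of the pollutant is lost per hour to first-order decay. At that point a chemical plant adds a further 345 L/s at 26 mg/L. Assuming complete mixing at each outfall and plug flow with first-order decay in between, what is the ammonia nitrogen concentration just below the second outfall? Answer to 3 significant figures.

3.82 mg/L

After mixing, C = (2340·0.03600 + 285.0·18.20) / 2625 = 5271/2625 = 2.008 mg/L; combined flow 2625 L/s.
Travel time t = 23.0·1000 / 0.79 = 29110 s = 8.087 h.
9.4%/h lost → k = −ln(1 − 0.094) = 0.09872 h⁻¹.
Applying C = C₀e^(−kt): 2.008 × 0.4501 = 0.9038 mg/L.
At the second outfall, C = (2625·0.9038 + 345.0·26.00) / (2625 + 345.0) = 3.819 mg/L.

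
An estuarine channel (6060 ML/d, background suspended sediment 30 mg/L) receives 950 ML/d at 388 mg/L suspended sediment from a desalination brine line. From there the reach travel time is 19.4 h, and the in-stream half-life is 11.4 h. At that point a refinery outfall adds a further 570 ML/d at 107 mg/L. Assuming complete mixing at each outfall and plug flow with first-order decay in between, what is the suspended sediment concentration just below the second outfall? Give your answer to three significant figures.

30.4 mg/L

Flow-weighted average: C = (6060·30.00 + 950.0·388.0) / 7010 = 550400/7010 = 78.52 mg/L; combined flow 7010 ML/d.
Half-life 11.4 h → k = ln 2 / 11.4 = 0.06080 h⁻¹ = 1.459 d⁻¹.
Decay over the reach: 78.52·exp(−kt) = 78.52·0.3074 = 24.14 mg/L.
At the second outfall, C = (7010·24.14 + 570.0·107.0) / (7010 + 570.0) = 30.37 mg/L.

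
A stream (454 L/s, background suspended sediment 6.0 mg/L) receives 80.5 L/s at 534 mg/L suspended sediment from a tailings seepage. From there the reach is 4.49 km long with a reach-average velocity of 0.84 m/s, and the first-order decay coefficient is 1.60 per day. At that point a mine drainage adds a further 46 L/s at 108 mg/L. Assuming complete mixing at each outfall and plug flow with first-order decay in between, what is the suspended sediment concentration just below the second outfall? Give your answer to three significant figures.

Mass balance: C = (454.0·6.000 + 80.50·534.0) / 534.5 = 45710/534.5 = 85.52 mg/L; combined flow 534.5 L/s.
Travel time t = 4.49·1000 / 0.84 = 5345 s = 1.485 h.
Decay over the reach: 85.52·exp(−kt) = 85.52·0.9058 = 77.46 mg/L.
Second outfall: C = (534.5·77.46 + 46.00·108.0)/580.5 = 79.88 mg/L.

79.9 mg/L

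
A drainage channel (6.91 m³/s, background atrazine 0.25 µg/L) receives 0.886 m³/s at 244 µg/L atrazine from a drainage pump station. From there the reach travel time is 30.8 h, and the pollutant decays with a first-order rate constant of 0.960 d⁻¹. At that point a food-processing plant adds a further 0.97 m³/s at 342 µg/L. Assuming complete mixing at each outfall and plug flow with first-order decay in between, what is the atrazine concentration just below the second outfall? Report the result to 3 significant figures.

45.1 µg/L

Mixed concentration C = ΣQC/ΣQ = (6.910·0.2500 + 0.8860·244.0) / 7.796 = 217.9/7.796 = 27.95 µg/L; combined flow 7.796 m³/s.
After decay, C = 27.95 × e^(−kt) = 27.95 × 0.2917 = 8.154 µg/L.
At the second outfall, C = (7.796·8.154 + 0.9700·342.0) / (7.796 + 0.9700) = 45.10 µg/L.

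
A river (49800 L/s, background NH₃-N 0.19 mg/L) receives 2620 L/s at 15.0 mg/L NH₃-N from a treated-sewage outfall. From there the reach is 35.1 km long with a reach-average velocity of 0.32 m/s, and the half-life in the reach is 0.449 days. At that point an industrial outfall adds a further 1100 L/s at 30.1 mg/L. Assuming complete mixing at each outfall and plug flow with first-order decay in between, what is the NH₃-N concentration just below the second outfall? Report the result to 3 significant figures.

Mixed concentration C = ΣQC/ΣQ = (49800·0.1900 + 2620·15.00) / 52420 = 48760/52420 = 0.9302 mg/L; combined flow 52420 L/s.
Travel time t = 35.1·1000 / 0.32 = 109700 s = 30.47 h.
Half-life 0.449 d → k = ln 2 / 0.449 = 1.544 d⁻¹.
Applying C = C₀e^(−kt): 0.9302 × 0.1409 = 0.1310 mg/L.
At the second outfall, C = (52420·0.1310 + 1100·30.10) / (52420 + 1100) = 0.7470 mg/L.

0.747 mg/L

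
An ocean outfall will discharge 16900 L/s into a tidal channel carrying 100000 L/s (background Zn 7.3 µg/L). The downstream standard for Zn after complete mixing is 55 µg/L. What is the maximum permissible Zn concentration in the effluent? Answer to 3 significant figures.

At the limit, (Qr·Cr + Qe·Cₑ)/(Qr + Qe) = 55:
Cₑ = (116900·55 − 100000·7.300) / 16900 = 337.2 µg/L.

337 µg/L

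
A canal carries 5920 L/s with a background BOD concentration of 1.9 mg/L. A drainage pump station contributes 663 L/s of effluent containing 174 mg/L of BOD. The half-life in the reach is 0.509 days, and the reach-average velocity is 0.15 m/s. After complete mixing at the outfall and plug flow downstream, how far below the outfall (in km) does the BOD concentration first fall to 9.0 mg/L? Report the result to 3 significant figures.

Conservation of mass: C = (5920·1.900 + 663.0·174.0) / 6583 = 126600/6583 = 19.23 mg/L.
Half-life 0.509 d → k = ln 2 / 0.509 = 1.362 d⁻¹.
Set 19.23·exp(−k·t) = 9.0 → t = ln(19.23/9.0)/k = 48180 s = 13.38 h.
Distance = v·t = 0.15·48180 = 7227 m = 7.227 km.

7.23 km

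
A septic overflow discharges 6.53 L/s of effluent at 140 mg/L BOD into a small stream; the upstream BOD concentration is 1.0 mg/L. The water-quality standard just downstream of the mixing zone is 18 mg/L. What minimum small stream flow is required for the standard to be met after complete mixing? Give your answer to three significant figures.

46.9 L/s

Set C_mix = 18: (Q·1.000 + 6.530·140.0) / (Q + 6.530) = 18
→ Q = 6.530·(140.0 − 18)/(18 − 1.000) = 46.86 L/s.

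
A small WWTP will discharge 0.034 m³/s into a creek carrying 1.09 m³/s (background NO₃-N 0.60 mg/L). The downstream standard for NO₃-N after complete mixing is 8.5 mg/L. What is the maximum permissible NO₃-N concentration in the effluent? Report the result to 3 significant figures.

262 mg/L

At the limit, (Qr·Cr + Qe·Cₑ)/(Qr + Qe) = 8.5:
Cₑ = (1.124·8.5 − 1.090·0.6000) / 0.03400 = 261.8 mg/L.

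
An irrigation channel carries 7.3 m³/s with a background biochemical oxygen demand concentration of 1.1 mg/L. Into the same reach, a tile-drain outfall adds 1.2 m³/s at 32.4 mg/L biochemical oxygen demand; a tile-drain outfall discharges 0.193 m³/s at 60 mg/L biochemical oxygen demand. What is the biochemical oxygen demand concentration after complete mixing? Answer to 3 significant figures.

6.73 mg/L

Conservation of mass: C = (7.300·1.100 + 1.200·32.40 + 0.1930·60.00) / 8.693 = 58.49/8.693 = 6.728 mg/L.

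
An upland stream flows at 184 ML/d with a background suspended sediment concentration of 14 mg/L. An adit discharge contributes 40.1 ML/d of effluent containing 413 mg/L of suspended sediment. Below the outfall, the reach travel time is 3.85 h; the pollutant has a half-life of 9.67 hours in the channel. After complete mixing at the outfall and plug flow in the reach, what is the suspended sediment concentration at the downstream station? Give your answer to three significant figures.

64.8 mg/L

Mass balance: C = (184.0·14.00 + 40.10·413.0) / 224.1 = 19140/224.1 = 85.40 mg/L.
Half-life 9.67 h → k = ln 2 / 9.67 = 0.07168 h⁻¹ = 1.720 d⁻¹.
Decay over the reach: 85.40·exp(−kt) = 85.40·0.7588 = 64.80 mg/L.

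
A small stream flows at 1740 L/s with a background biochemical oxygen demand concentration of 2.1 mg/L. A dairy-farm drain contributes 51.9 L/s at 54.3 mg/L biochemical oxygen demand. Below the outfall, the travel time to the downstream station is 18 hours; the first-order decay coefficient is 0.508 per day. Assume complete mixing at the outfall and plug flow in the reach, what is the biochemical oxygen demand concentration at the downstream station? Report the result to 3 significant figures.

2.47 mg/L

Mixed concentration C = ΣQC/ΣQ = (1740·2.100 + 51.90·54.30) / 1792 = 6472/1792 = 3.612 mg/L.
Applying C = C₀e^(−kt): 3.612 × 0.6832 = 2.468 mg/L.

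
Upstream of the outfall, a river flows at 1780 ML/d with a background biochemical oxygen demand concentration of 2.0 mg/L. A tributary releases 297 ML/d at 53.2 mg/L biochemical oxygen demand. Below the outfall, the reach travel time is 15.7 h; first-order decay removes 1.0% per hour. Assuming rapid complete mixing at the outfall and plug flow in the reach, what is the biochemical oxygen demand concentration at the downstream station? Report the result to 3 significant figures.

7.96 mg/L

Mixed concentration C = ΣQC/ΣQ = (1780·2.000 + 297.0·53.20) / 2077 = 19360/2077 = 9.321 mg/L.
1.0%/h lost → k = −ln(1 − 0.01) = 0.01005 h⁻¹.
Applying C = C₀e^(−kt): 9.321 × 0.8540 = 7.961 mg/L.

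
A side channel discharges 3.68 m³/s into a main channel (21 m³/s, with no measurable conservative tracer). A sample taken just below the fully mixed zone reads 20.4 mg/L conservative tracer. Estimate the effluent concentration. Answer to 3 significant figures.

137 mg/L

Mass balance: 21.00·0 + 3.680·Cₑ = 24.68·20.40
→ Cₑ = (24.68·20.40 − 21.00·0) / 3.680 = 136.8 mg/L.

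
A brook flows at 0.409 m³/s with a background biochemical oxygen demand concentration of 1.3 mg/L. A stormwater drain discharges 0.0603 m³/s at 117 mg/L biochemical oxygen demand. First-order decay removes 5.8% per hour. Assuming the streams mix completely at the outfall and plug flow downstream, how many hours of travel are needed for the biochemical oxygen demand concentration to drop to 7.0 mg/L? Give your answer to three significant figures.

14.0 h

Flow-weighted average: C = (0.4090·1.300 + 0.06030·117.0) / 0.4693 = 7.587/0.4693 = 16.17 mg/L.
5.8%/h lost → k = −ln(1 − 0.058) = 0.05975 h⁻¹.
16.17·exp(−k·t) = 7.0 → t = ln(16.17/7.0)/k = 50430 s = 14.01 h.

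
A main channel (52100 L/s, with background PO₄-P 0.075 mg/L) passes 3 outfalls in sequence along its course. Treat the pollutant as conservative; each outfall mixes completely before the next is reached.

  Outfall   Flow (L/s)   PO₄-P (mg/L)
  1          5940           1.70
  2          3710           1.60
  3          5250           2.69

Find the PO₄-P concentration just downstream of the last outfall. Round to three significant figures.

0.508 mg/L

Outfall 1: combined Q = 58040 L/s; C = (52100·0.07500 + 5940·1.700)/58040 = 0.2413 mg/L.
Outfall 2: combined Q = 61750 L/s; C = (58040·0.2413 + 3710·1.600)/61750 = 0.3229 mg/L.
Outfall 3: combined Q = 67000 L/s; C = (61750·0.3229 + 5250·2.690)/67000 = 0.5084 mg/L.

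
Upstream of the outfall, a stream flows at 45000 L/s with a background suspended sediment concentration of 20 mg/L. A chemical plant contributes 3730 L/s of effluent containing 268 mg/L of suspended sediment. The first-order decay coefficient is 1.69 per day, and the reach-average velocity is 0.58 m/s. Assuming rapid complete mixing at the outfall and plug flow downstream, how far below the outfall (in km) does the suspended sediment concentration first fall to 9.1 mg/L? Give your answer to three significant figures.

43.1 km

Mass balance: C = (45000·20.00 + 3730·268.0) / 48730 = 1900000/48730 = 38.98 mg/L.
Set 38.98·exp(−k·t) = 9.1 → t = ln(38.98/9.1)/k = 74380 s = 20.66 h.
Distance = v·t = 0.58·74380 = 43140 m = 43.14 km.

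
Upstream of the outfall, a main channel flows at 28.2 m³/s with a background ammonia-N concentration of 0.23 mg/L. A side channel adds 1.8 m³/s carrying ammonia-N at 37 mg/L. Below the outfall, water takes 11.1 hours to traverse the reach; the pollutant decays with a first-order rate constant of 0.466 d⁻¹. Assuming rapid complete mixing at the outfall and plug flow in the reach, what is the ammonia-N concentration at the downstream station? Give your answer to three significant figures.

1.96 mg/L

Flow-weighted average: C = (28.20·0.2300 + 1.800·37.00) / 30.00 = 73.09/30.00 = 2.436 mg/L.
Applying C = C₀e^(−kt): 2.436 × 0.8061 = 1.964 mg/L.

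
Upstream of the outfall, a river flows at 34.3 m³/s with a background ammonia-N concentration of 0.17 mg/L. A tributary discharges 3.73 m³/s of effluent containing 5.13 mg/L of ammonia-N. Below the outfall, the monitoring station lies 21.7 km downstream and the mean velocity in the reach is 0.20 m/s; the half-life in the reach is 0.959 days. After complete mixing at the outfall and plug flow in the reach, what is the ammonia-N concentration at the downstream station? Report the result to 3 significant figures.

Mixed concentration C = ΣQC/ΣQ = (34.30·0.1700 + 3.730·5.130) / 38.03 = 24.97/38.03 = 0.6565 mg/L.
Travel time t = 21.7·1000 / 0.20 = 108500 s = 30.14 h.
Half-life 0.959 d → k = ln 2 / 0.959 = 0.7228 d⁻¹.
First-order decay: C = 0.6565·exp(−k·t) = 0.6565·0.4035 = 0.2649 mg/L.

0.265 mg/L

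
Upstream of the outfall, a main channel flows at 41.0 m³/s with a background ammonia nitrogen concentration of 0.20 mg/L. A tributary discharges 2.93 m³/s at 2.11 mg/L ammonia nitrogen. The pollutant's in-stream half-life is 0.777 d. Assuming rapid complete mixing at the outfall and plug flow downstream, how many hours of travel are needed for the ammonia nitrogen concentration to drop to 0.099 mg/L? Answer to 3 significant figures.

After mixing, C = (41.00·0.2000 + 2.930·2.110) / 43.93 = 14.38/43.93 = 0.3274 mg/L.
Half-life 0.777 d → k = ln 2 / 0.777 = 0.8921 d⁻¹.
0.3274·exp(−k·t) = 0.099 → t = ln(0.3274/0.099)/k = 115800 s = 32.18 h.

32.2 h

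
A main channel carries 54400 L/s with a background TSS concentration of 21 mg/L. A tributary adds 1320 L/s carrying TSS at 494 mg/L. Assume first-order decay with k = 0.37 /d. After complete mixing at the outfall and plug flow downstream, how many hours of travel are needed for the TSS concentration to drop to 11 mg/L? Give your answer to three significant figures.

Mixed concentration C = ΣQC/ΣQ = (54400·21.00 + 1320·494.0) / 55720 = 1794000/55720 = 32.21 mg/L.
32.21·exp(−k·t) = 11 → t = ln(32.21/11)/k = 250800 s = 69.68 h.

69.7 h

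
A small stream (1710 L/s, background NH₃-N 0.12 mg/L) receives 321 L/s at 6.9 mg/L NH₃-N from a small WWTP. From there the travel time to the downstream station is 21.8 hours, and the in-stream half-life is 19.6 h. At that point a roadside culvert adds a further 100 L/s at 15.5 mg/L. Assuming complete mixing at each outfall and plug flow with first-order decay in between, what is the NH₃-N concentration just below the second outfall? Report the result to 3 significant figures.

1.25 mg/L

Mass balance: C = (1710·0.1200 + 321.0·6.900) / 2031 = 2420/2031 = 1.192 mg/L; combined flow 2031 L/s.
Half-life 19.6 h → k = ln 2 / 19.6 = 0.03536 h⁻¹ = 0.8488 d⁻¹.
After decay, C = 1.192 × e^(−kt) = 1.192 × 0.4626 = 0.5512 mg/L.
At the second outfall, C = (2031·0.5512 + 100.0·15.50) / (2031 + 100.0) = 1.253 mg/L.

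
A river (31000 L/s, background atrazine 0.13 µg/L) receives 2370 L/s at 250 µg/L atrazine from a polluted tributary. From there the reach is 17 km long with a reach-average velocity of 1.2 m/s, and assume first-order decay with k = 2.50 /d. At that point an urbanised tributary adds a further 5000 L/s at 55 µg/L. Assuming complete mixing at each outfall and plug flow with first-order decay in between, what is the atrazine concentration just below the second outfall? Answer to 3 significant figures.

17.5 µg/L

Flow-weighted average: C = (31000·0.1300 + 2370·250.0) / 33370 = 596500/33370 = 17.88 µg/L; combined flow 33370 L/s.
Travel time t = 17·1000 / 1.2 = 14170 s = 3.935 h.
First-order decay: C = 17.88·exp(−k·t) = 17.88·0.6637 = 11.86 µg/L.
Second outfall: C = (33370·11.86 + 5000·55.00)/38370 = 17.49 µg/L.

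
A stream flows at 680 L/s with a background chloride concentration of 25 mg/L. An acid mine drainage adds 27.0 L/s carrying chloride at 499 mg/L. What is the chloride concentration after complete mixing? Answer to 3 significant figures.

Conservation of mass: C = (680.0·25.00 + 27.00·499.0) / 707.0 = 30470/707.0 = 43.10 mg/L.

43.1 mg/L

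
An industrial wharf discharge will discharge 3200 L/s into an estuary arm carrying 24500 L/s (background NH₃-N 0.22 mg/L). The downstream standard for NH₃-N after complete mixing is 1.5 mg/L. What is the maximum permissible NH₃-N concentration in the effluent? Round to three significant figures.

At the limit, (Qr·Cr + Qe·Cₑ)/(Qr + Qe) = 1.5:
Cₑ = (27700·1.5 − 24500·0.2200) / 3200 = 11.30 mg/L.

11.3 mg/L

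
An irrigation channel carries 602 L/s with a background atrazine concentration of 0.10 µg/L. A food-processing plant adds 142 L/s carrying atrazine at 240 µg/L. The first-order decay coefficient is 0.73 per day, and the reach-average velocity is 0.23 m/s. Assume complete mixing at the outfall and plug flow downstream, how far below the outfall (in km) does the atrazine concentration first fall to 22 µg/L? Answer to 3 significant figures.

20.0 km

Conservation of mass: C = (602.0·0.1000 + 142.0·240.0) / 744.0 = 34140/744.0 = 45.89 µg/L.
Set 45.89·exp(−k·t) = 22 → t = ln(45.89/22)/k = 87010 s = 24.17 h.
Distance = v·t = 0.23·87010 = 20010 m = 20.01 km.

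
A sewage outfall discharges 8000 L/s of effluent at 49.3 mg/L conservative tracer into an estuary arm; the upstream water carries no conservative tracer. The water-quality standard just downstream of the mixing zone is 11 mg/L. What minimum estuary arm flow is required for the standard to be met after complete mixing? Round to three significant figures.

Set C_mix = 11: (Q·0 + 8000·49.30) / (Q + 8000) = 11
→ Q = 8000·(49.30 − 11)/(11 − 0) = 27850 L/s.

27900 L/s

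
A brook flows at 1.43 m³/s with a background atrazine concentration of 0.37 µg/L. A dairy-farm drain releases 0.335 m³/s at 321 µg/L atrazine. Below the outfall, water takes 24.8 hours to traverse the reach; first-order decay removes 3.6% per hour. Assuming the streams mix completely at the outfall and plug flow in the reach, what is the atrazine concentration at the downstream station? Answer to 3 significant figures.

Mixed concentration C = ΣQC/ΣQ = (1.430·0.3700 + 0.3350·321.0) / 1.765 = 108.1/1.765 = 61.23 µg/L.
3.6%/h lost → k = −ln(1 − 0.036) = 0.03666 h⁻¹.
After decay, C = 61.23 × e^(−kt) = 61.23 × 0.4028 = 24.66 µg/L.

24.7 µg/L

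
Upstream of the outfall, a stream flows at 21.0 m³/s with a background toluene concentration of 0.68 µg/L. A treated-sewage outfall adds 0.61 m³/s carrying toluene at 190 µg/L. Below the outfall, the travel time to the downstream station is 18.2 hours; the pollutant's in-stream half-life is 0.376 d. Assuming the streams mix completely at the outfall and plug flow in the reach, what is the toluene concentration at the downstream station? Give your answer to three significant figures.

1.49 µg/L

After mixing, C = (21.00·0.6800 + 0.6100·190.0) / 21.61 = 130.2/21.61 = 6.024 µg/L.
Half-life 0.376 d → k = ln 2 / 0.376 = 1.843 d⁻¹.
First-order decay: C = 6.024·exp(−k·t) = 6.024·0.2471 = 1.489 µg/L.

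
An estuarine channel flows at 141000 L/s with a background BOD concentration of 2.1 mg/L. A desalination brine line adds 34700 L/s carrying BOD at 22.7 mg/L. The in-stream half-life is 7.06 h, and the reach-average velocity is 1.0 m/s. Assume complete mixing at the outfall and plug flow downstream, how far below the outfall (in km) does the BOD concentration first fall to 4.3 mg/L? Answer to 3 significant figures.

13.2 km

Flow-weighted average: C = (141000·2.100 + 34700·22.70) / 175700 = 1084000/175700 = 6.168 mg/L.
Half-life 7.06 h → k = ln 2 / 7.06 = 0.09818 h⁻¹ = 2.356 d⁻¹.
Set 6.168·exp(−k·t) = 4.3 → t = ln(6.168/4.3)/k = 13230 s = 3.675 h.
Distance = v·t = 1.0·13230 = 13230 m = 13.23 km.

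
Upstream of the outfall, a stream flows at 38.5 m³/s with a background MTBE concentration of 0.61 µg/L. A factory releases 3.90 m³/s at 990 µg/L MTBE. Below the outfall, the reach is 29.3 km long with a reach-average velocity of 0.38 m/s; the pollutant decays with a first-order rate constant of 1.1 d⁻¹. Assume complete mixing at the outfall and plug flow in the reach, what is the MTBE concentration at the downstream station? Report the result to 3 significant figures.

34.3 µg/L

Conservation of mass: C = (38.50·0.6100 + 3.900·990.0) / 42.40 = 3884/42.40 = 91.62 µg/L.
Travel time t = 29.3·1000 / 0.38 = 77110 s = 21.42 h.
First-order decay: C = 91.62·exp(−k·t) = 91.62·0.3747 = 34.33 µg/L.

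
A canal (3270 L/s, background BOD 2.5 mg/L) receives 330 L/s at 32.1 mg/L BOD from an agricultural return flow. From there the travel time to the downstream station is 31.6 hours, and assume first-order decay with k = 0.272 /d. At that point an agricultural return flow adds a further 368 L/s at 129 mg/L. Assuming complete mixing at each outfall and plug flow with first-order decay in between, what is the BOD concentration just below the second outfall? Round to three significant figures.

15.3 mg/L

Mass balance: C = (3270·2.500 + 330.0·32.10) / 3600 = 18770/3600 = 5.213 mg/L; combined flow 3600 L/s.
Applying C = C₀e^(−kt): 5.213 × 0.6990 = 3.644 mg/L.
At the second outfall, C = (3600·3.644 + 368.0·129.0) / (3600 + 368.0) = 15.27 mg/L.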